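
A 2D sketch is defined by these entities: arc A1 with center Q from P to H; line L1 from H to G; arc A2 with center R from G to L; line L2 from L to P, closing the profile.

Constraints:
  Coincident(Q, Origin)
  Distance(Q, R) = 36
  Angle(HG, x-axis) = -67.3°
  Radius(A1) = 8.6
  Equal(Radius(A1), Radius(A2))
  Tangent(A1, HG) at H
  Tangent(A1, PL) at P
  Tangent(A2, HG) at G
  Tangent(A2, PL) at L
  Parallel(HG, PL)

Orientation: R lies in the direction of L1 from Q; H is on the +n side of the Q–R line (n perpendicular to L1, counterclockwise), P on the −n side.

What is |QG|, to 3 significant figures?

37.0

The slot axis is L1's direction at -67.3°, so u = (cos -67.3°, sin -67.3°) = (0.386, -0.923) and n = (−sin -67.3°, cos -67.3°) = (0.923, 0.386). Q is at the origin and R lies 36.0 along u from Q, so R = 36.0·u = (13.9, -33.2). Tangency of A1 to both parallel lines with radius 8.6 puts H and P at Q ± 8.6·n: H = (7.93, 3.32), P = (-7.93, -3.32). Equal radii place G and L the same way about R: G = R + 8.6·n = (21.8, -29.9), L = R − 8.6·n = (5.96, -36.5). Then |QG| = |G − Q| = 37.0.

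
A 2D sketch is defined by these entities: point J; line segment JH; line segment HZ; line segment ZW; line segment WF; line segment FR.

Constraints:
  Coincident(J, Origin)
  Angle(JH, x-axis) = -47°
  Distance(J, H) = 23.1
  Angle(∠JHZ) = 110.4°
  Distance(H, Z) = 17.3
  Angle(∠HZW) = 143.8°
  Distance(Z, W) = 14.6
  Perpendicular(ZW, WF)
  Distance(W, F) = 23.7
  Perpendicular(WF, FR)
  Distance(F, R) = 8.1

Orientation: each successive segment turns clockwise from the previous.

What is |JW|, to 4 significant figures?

39.35

J is at the origin; JH runs at -47.0° with length 23.1, so H = (15.75, -16.89). ∠JHZ = 110.4° gives HZ at -116.6° from the x-axis; with |HZ| = 17.3, Z = (8.008, -32.36). ∠HZW = 143.8° gives ZW at -152.8° from the x-axis; with |ZW| = 14.6, W = (-4.978, -39.04). Then |JW| = |W − J| = 39.35.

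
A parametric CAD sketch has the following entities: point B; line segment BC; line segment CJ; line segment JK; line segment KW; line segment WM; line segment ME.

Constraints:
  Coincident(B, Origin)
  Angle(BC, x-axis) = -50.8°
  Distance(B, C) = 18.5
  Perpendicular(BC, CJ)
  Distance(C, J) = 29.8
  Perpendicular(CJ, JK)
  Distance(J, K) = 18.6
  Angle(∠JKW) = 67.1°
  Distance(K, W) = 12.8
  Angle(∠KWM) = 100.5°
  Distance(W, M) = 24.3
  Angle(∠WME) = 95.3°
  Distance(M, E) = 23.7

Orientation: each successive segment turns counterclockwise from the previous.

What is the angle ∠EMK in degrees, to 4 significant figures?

70.01°

∠KWM = 100.5° gives WM at -38.40° from the x-axis; with |WM| = 24.3, M = (36.08, -7.494). ∠WME = 95.3° gives ME at 46.30° from the x-axis; with |ME| = 23.7, E = (52.46, 9.640). Then cos ∠EMK = ME·MK / (|ME||MK|), giving 70.01°.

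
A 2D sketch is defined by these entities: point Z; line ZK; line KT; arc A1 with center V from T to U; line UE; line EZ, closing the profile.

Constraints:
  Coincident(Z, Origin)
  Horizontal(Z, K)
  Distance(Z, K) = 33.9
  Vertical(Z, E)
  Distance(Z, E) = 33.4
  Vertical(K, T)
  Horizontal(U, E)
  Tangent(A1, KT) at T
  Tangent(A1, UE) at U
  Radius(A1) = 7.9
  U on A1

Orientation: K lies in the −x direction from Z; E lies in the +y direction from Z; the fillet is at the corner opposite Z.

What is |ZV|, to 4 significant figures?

36.42

Z and E share the same x with |ZE| = 33.4 and E on the +y side, so E = (0.000, 33.40). The virtual corner opposite Z is at (-33.90, 33.40). The tangent condition forces VT to be normal to KT and tangency of A1 to UE means the radius VU is perpendicular to UE, with radius 7.9, so the center V sits 7.9 in from both sides at V = (-26.00, 25.50). Then |ZV| = |V − Z| = 36.42.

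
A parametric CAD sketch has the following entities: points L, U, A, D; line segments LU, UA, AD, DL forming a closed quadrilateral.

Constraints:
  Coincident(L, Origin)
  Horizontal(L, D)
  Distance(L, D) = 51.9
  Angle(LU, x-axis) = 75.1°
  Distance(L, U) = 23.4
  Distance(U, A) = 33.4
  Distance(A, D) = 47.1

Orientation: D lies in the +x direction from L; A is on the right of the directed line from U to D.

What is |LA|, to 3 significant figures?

12.4

Checks: LU at 75.10° ✓; |UA| = 33.40 ✓; |AD| = 47.10 ✓.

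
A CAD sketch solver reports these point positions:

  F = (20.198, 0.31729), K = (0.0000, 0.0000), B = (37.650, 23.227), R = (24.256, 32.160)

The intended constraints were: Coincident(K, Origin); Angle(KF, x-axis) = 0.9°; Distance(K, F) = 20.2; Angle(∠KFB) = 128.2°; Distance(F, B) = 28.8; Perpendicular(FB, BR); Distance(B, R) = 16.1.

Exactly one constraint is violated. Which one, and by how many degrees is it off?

Perpendicular(FB, BR) — off by 3.60°.

K = (0.00, 0.00) ✓; KF at 0.9000° ✓; |KF| = 20.20 ✓; ∠KFB = 128.2° ✓; |FB| = 28.80 ✓; ∠(FB, BR) = 93.60° ✗; |BR| = 16.10 ✓.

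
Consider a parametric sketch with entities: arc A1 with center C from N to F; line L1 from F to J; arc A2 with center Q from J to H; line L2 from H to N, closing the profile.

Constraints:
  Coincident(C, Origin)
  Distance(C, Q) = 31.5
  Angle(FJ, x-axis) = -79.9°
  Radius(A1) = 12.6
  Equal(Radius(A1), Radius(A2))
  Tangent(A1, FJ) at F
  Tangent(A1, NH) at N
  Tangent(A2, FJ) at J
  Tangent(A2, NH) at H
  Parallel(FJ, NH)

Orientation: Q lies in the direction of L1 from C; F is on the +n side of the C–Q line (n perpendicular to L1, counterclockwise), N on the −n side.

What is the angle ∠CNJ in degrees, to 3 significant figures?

51.3°

The slot axis is L1's direction at -79.9°, so u = (cos -79.9°, sin -79.9°) = (0.175, -0.985) and n = (−sin -79.9°, cos -79.9°) = (0.985, 0.175). C is at the origin and Q lies 31.5 along u from C, so Q = 31.5·u = (5.52, -31.0). Tangency of A1 to both parallel lines with radius 12.6 puts F and N at C ± 12.6·n: F = (12.4, 2.21), N = (-12.4, -2.21). Equal radii place J and H the same way about Q: J = Q + 12.6·n = (17.9, -28.8), H = Q − 12.6·n = (-6.88, -33.2). Then cos ∠CNJ = NC·NJ / (|NC||NJ|), giving 51.3°.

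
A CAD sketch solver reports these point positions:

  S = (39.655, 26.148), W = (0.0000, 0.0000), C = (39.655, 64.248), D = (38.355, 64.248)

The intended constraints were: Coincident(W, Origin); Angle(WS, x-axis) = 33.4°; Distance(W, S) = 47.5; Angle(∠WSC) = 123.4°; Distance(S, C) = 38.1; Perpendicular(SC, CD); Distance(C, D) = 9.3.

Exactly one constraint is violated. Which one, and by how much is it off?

Distance(C, D) = 9.3 — off by 8.00.

W = (0.00, 0.00) ✓; WS at 33.40° ✓; |WS| = 47.50 ✓; ∠WSC = 123.4° ✓; |SC| = 38.10 ✓; ∠(SC, CD) = 90.00° ✓; |CD| = 1.300 ✗.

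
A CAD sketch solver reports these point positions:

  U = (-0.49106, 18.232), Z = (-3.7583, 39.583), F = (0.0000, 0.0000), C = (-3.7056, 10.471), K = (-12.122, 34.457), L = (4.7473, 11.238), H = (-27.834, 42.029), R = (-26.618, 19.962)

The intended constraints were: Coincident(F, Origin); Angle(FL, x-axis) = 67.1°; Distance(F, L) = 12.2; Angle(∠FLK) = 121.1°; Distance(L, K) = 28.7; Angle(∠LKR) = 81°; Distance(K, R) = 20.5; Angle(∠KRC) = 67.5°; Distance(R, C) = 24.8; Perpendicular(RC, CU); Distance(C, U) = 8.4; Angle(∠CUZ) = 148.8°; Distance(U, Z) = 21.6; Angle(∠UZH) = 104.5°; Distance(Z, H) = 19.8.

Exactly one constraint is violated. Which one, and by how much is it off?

Distance(Z, H) = 19.8 — off by 4.40.

F = (0.00, 0.00) ✓; FL at 67.10° ✓; |FL| = 12.20 ✓; ∠FLK = 121.1° ✓; |LK| = 28.70 ✓; ∠LKR = 81.00° ✓; |KR| = 20.50 ✓; ∠KRC = 67.50° ✓; |RC| = 24.80 ✓; ∠(RC, CU) = 90.00° ✓; |CU| = 8.400 ✓; ∠CUZ = 148.8° ✓; |UZ| = 21.60 ✓; ∠UZH = 104.5° ✓; |ZH| = 24.20 ✗.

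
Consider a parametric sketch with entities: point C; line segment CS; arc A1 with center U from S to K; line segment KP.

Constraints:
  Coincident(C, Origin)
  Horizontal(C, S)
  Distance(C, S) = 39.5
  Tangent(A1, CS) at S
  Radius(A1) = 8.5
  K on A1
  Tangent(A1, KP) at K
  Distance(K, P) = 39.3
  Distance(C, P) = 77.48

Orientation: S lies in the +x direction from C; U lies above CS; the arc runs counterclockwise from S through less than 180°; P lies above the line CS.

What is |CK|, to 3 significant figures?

46.7

Checks: |UK| = 8.500 ✓; ∠(UK, KP) = 90.00° ✓; |KP| = 39.30 ✓; |CP| = 77.48 ✓.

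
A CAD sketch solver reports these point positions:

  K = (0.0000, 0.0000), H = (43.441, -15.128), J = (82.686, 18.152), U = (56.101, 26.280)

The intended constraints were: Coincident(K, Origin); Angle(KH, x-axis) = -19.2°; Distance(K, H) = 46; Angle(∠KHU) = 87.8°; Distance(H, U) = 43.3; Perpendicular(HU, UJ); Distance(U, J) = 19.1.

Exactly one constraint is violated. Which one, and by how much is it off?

Distance(U, J) = 19.1 — off by 8.70.

K = (0.00, 0.00) ✓; KH at -19.20° ✓; |KH| = 46.00 ✓; ∠KHU = 87.80° ✓; |HU| = 43.30 ✓; ∠(HU, UJ) = 90.00° ✓; |UJ| = 27.80 ✗.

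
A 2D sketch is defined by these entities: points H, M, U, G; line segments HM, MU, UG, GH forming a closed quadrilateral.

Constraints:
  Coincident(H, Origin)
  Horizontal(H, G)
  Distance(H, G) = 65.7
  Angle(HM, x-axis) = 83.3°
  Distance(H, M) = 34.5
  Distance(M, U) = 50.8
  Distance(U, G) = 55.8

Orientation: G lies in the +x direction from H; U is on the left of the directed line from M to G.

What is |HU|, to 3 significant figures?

74.1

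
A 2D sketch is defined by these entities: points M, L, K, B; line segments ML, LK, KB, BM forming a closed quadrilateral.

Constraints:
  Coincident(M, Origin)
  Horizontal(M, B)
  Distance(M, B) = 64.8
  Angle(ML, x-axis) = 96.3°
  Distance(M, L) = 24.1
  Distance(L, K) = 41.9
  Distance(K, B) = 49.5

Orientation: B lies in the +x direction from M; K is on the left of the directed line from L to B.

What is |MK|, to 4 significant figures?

53.96

Checks: |LK| = 41.90 ✓; |KB| = 49.50 ✓.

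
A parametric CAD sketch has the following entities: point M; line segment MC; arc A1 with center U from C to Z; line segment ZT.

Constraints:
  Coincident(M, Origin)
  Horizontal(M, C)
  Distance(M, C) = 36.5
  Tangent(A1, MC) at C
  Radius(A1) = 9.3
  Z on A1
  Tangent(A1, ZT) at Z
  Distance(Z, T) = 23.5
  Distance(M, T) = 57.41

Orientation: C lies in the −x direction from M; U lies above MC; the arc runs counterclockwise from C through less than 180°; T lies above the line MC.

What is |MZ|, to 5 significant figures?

34.324

Checks: ∠(UC, CM) = 90.00° ✓; |UZ| = 9.300 ✓; ∠(UZ, ZT) = 90.00° ✓; |ZT| = 23.50 ✓; |MT| = 57.41 ✓.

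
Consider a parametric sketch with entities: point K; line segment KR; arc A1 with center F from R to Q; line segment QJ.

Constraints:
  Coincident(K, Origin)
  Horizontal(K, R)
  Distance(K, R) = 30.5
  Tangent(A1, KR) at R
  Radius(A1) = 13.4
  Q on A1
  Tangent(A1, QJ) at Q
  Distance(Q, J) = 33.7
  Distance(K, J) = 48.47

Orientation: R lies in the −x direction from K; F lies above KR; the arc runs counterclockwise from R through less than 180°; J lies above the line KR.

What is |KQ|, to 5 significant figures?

21.209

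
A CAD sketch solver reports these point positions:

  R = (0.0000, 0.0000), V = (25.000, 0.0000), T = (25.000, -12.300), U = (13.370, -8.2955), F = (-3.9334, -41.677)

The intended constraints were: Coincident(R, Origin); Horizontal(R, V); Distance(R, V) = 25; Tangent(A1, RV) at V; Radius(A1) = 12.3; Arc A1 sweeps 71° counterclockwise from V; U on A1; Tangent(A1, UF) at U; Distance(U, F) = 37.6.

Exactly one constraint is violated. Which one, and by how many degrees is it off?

Tangent(A1, UF) at U — off by 8.40°.

R = (0.00, 0.00) ✓; R.y = 0.00, V.y = 0.00 ✓; |RV| = 25.00 ✓; ∠(TV, VR) = 90.00° ✓; |TV| = 12.30 ✓; bearing(T→U) − bearing(T→V) = 71.00° ✓; |TU| = 12.30 ✓; ∠(TU, UF) = 98.40° ✗; |UF| = 37.60 ✓.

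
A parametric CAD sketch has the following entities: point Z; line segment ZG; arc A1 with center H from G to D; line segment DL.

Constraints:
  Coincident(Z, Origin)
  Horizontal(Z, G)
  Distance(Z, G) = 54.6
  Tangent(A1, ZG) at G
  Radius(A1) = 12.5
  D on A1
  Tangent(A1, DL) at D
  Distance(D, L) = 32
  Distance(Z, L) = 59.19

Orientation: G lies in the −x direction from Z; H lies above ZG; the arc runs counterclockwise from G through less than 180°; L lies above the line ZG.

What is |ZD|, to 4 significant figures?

43.72

Z is at the origin; Z and G share the same y with |ZG| = 54.6 and G on the −x side, so G = (-54.60, 0.000). The tangent condition forces HG to be normal to ZG, so H = G + (0, 12.5) = (-54.60, 12.50). Since HD ⟂ DL (tangency), |HL| = √(12.5² + 32.0²) = 34.35 regardless of where D sits on A1. So L lies on both circle(Z, 59.19) and circle(H, 34.35); the above-ZG intersection is L = (-40.02, 43.61). D is the foot of the tangent from L: D = (-42.13, 11.68).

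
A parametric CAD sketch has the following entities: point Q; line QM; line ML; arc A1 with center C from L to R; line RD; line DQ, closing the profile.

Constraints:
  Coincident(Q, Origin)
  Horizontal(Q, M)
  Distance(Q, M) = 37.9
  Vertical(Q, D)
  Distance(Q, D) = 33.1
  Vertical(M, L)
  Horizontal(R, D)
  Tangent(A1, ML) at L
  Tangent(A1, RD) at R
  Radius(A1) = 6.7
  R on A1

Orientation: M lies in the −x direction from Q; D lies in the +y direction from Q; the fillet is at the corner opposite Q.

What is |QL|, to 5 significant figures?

46.188

The virtual corner opposite Q is at (-37.900, 33.100). A1 meets ML tangentially, so CL is at right angles to ML and since A1 is tangent to RD there, CR ⟂ RD, with radius 6.7, so the center C sits 6.7 in from both sides at C = (-31.200, 26.400). That places the tangent points at L = (-37.900, 26.400) on ML and R = (-31.200, 33.100) on RD. Then |QL| = |L − Q| = 46.188.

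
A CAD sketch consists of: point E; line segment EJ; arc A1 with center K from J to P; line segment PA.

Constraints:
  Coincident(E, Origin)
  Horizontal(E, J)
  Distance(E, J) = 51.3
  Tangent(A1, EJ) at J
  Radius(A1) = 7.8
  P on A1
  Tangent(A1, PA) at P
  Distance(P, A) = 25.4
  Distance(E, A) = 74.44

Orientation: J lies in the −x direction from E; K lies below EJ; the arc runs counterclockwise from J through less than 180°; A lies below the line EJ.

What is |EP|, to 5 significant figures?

58.524

E is at the origin; E and J share the same y with |EJ| = 51.3 and J on the −x side, so J = (-51.300, 0.0000). Since A1 is tangent to EJ there, KJ ⟂ EJ, so K = J + (0, -7.8) = (-51.300, -7.8000). Since KP ⟂ PA (tangency), |KA| = √(7.8² + 25.4²) = 26.571 regardless of where P sits on A1. So A lies on both circle(E, 74.44) and circle(K, 26.571); the below-EJ intersection is A = (-69.199, -27.437). P is the foot of the tangent from A: P = (-58.353, -4.4694).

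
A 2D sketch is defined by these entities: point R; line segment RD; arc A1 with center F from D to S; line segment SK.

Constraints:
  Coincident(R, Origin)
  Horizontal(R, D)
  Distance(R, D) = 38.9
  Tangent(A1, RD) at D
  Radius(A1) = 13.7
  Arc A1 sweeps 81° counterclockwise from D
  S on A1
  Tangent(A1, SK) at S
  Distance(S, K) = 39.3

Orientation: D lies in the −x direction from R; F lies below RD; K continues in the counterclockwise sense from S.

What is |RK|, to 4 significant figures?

77.26

On A1, D sits at bearing 90° from F; an 81° counterclockwise sweep puts S at bearing 171°, so S = F + 13.7·(cos 171°, sin 171°) = (-52.43, -11.56). The tangent condition forces FS to be normal to SK, so SK runs along (−sin 171°, cos 171°); with |SK| = 39.3, K = (-58.58, -50.37). Then |RK| = |K − R| = 77.26.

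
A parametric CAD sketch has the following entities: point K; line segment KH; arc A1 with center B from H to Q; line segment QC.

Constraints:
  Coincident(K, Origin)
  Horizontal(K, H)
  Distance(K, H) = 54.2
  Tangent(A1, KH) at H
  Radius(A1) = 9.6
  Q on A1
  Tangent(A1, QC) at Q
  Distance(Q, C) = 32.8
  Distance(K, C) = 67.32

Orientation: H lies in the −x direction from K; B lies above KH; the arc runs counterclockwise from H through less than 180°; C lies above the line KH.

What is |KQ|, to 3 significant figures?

46.2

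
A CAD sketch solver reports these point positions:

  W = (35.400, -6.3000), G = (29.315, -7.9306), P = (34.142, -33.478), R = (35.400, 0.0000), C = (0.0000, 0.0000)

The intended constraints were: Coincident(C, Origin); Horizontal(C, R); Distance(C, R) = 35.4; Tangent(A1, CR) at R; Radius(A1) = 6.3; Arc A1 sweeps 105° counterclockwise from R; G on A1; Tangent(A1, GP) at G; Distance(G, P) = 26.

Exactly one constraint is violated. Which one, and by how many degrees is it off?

Tangent(A1, GP) at G — off by 4.30°.

C = (0.00, 0.00) ✓; C.y = 0.00, R.y = 0.00 ✓; |CR| = 35.40 ✓; ∠(WR, RC) = 90.00° ✓; |WR| = 6.300 ✓; bearing(W→G) − bearing(W→R) = 105.0° ✓; |WG| = 6.300 ✓; ∠(WG, GP) = 94.30° ✗; |GP| = 26.00 ✓.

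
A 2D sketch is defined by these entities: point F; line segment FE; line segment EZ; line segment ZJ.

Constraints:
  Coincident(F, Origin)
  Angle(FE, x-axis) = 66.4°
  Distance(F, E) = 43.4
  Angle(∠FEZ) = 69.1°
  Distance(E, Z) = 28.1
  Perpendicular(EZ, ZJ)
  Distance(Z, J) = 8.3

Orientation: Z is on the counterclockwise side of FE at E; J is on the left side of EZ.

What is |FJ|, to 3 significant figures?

34.6

F is at the origin; FE runs at 66.4° with length 43.4, so E = 43.4·(cos 66.4°, sin 66.4°) = (17.4, 39.8). ∠FEZ = 69.1°, so EZ runs at 66.4° + (180° − 69.1°) = 177° from the x-axis; with |EZ| = 28.1, Z = E + 28.1·(cos 177°, sin 177°) = (-10.7, 41.1). EZ is perpendicular to ZJ; with |ZJ| = 8.3 on the left of EZ, J = Z + 8.3·(-0.0471, -0.999) = (-11.1, 32.8). Then |FJ| = |J − F| = 34.6.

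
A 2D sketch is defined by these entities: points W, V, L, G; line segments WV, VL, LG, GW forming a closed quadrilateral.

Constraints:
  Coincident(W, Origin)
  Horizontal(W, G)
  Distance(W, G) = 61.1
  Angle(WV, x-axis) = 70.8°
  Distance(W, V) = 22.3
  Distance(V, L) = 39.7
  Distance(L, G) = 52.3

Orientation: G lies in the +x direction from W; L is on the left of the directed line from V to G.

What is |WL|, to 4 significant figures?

59.99

Checks: |VL| = 39.70 ✓; |LG| = 52.30 ✓.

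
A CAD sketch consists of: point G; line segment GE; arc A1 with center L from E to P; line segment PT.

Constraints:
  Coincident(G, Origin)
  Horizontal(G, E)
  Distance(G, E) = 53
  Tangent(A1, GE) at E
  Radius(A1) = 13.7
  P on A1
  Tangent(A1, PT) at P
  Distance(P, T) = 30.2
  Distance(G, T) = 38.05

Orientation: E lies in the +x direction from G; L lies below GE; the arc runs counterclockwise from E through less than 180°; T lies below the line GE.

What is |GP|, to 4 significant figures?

42.40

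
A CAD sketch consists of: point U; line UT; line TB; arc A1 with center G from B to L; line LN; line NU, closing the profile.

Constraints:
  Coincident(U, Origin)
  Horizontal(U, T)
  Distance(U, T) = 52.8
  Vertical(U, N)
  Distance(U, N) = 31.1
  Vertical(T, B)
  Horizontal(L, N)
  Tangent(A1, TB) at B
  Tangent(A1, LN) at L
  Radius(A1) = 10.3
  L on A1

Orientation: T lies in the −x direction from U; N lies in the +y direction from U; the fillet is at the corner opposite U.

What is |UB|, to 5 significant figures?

56.749

The virtual corner opposite U is at (-52.800, 31.100). Since A1 is tangent to TB there, GB ⟂ TB and tangency of A1 to LN means the radius GL is perpendicular to LN, with radius 10.3, so the center G sits 10.3 in from both sides at G = (-42.500, 20.800). That places the tangent points at B = (-52.800, 20.800) on TB and L = (-42.500, 31.100) on LN. Then |UB| = |B − U| = 56.749.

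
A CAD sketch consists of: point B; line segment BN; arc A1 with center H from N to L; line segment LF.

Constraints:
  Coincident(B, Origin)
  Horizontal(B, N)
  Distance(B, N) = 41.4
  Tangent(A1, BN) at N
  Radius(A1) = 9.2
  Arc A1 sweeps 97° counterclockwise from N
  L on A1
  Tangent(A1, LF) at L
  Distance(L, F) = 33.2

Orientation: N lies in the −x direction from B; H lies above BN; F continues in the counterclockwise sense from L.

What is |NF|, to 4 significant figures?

43.57

B is at the origin; B and N share the same y with |BN| = 41.4 and N on the −x side, so N = (-41.40, 0.000). Tangency of A1 to BN means the radius HN is perpendicular to BN, so H = N + (0, 9.2) = (-41.40, 9.200). On A1, N sits at bearing -90° from H; a 97° counterclockwise sweep puts L at bearing 7°, so L = H + 9.2·(cos 7°, sin 7°) = (-32.27, 10.32). Since A1 is tangent to LF there, HL ⟂ LF, so LF runs along (−sin 7°, cos 7°); with |LF| = 33.2, F = (-36.31, 43.27). Then |NF| = |F − N| = 43.57.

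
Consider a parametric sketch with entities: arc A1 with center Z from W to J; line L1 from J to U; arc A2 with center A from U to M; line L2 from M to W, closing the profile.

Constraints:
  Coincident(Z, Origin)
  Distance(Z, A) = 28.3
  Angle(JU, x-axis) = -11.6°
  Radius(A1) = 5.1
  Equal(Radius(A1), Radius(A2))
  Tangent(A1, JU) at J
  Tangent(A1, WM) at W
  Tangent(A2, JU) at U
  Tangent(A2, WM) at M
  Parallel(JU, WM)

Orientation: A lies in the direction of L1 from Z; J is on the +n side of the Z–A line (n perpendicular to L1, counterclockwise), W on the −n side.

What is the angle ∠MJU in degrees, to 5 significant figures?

19.820°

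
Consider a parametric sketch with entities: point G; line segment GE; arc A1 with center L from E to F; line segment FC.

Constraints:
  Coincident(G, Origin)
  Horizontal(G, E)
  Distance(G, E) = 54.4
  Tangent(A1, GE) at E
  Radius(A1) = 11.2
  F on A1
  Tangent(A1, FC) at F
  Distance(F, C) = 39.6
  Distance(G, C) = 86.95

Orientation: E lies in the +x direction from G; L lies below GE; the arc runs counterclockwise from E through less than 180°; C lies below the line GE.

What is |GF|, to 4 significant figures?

49.66

G is at the origin; G and E share the same y with |GE| = 54.4 and E on the +x side, so E = (54.40, 0.000). Since A1 is tangent to GE there, LE ⟂ GE, so L = E + (0, -11.2) = (54.40, -11.20). Since LF ⟂ FC (tangency), |LC| = √(11.2² + 39.6²) = 41.15 regardless of where F sits on A1. So C lies on both circle(G, 86.95) and circle(L, 41.15); the below-GE intersection is C = (72.34, -48.24). F is the foot of the tangent from C: F = (46.03, -18.64).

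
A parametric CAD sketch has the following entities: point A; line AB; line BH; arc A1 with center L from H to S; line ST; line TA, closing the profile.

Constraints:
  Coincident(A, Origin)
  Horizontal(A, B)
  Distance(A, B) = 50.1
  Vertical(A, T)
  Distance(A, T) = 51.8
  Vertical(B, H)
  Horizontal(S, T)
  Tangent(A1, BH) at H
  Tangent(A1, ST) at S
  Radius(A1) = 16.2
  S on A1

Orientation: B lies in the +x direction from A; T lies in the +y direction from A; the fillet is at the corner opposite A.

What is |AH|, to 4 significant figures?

61.46

A is at the origin; A and B share the same y with |AB| = 50.1 and B on the +x side, so B = (50.10, 0.000). A and T share the same x with |AT| = 51.8 and T on the +y side, so T = (0.000, 51.80). The virtual corner opposite A is at (50.10, 51.80). Since A1 is tangent to BH there, LH ⟂ BH and the tangent condition forces LS to be normal to ST, with radius 16.2, so the center L sits 16.2 in from both sides at L = (33.90, 35.60). That places the tangent points at H = (50.10, 35.60) on BH and S = (33.90, 51.80) on ST. Then |AH| = |H − A| = 61.46.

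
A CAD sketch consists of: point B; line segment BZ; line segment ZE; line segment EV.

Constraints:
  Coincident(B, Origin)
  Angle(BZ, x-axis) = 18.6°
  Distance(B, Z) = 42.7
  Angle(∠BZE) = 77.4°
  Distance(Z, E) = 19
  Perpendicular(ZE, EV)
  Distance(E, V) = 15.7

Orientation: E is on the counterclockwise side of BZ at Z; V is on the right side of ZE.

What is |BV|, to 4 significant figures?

58.18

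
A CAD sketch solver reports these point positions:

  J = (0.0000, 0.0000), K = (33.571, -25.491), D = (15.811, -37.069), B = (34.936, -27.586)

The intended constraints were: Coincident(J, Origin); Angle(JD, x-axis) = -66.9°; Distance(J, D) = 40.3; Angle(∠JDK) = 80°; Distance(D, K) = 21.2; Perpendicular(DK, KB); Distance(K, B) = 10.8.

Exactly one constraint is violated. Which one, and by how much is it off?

Distance(K, B) = 10.8 — off by 8.30.

J = (0.00, 0.00) ✓; JD at -66.90° ✓; |JD| = 40.30 ✓; ∠JDK = 80.00° ✓; |DK| = 21.20 ✓; ∠(DK, KB) = 90.01° ✓; |KB| = 2.500 ✗.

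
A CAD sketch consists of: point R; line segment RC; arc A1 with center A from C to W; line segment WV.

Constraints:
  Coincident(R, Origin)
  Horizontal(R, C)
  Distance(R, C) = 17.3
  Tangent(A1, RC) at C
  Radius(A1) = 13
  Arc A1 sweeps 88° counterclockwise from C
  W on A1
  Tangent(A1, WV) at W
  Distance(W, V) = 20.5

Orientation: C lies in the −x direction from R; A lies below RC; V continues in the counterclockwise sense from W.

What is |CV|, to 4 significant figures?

35.76

R is at the origin; R and C share the same y with |RC| = 17.3 and C on the −x side, so C = (-17.30, 0.000). Since A1 is tangent to RC there, AC ⟂ RC, so A = C + (0, -13) = (-17.30, -13.00). On A1, C sits at bearing 90° from A; an 88° counterclockwise sweep puts W at bearing 178°, so W = A + 13.0·(cos 178°, sin 178°) = (-30.29, -12.55). Tangency of A1 to WV means the radius AW is perpendicular to WV, so WV runs along (−sin 178°, cos 178°); with |WV| = 20.5, V = (-31.01, -33.03). Then |CV| = |V − C| = 35.76.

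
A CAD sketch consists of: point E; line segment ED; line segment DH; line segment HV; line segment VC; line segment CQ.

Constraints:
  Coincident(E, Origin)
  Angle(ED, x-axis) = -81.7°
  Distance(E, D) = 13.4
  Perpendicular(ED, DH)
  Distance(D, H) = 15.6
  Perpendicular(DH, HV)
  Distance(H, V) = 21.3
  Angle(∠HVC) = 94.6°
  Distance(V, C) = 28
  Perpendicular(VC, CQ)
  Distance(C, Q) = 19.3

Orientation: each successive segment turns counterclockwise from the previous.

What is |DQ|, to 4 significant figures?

14.51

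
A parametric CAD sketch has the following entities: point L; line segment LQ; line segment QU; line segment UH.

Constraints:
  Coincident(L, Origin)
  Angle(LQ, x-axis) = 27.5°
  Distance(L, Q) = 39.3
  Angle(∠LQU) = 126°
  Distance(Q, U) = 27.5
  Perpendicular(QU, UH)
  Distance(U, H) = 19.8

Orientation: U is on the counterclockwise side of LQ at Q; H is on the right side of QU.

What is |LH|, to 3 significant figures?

72.3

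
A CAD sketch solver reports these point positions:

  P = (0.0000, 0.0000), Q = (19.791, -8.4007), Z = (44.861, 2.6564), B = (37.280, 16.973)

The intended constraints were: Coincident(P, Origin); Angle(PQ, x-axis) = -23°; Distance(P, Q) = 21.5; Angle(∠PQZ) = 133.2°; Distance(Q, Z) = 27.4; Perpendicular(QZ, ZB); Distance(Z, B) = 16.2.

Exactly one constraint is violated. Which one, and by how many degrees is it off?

Perpendicular(QZ, ZB) — off by 4.10°.

P = (0.00, 0.00) ✓; PQ at -23.00° ✓; |PQ| = 21.50 ✓; ∠PQZ = 133.2° ✓; |QZ| = 27.40 ✓; ∠(QZ, ZB) = 94.10° ✗; |ZB| = 16.20 ✓.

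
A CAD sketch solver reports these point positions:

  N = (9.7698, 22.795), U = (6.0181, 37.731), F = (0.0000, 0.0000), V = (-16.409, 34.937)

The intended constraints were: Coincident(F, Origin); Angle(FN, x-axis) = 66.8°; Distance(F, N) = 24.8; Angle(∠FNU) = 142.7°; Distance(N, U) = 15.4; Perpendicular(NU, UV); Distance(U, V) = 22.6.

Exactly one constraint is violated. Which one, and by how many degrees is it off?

Perpendicular(NU, UV) — off by 7.00°.

F = (0.00, 0.00) ✓; FN at 66.80° ✓; |FN| = 24.80 ✓; ∠FNU = 142.7° ✓; |NU| = 15.40 ✓; ∠(NU, UV) = 83.00° ✗; |UV| = 22.60 ✓.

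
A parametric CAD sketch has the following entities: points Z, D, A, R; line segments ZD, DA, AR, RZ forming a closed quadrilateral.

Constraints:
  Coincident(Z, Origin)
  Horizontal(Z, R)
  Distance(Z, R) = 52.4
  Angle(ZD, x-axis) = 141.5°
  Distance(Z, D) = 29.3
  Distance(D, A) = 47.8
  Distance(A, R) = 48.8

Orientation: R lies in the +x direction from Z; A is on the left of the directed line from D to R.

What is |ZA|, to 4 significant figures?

42.75

Checks: ZD at 141.5° ✓; |DA| = 47.80 ✓; |AR| = 48.80 ✓.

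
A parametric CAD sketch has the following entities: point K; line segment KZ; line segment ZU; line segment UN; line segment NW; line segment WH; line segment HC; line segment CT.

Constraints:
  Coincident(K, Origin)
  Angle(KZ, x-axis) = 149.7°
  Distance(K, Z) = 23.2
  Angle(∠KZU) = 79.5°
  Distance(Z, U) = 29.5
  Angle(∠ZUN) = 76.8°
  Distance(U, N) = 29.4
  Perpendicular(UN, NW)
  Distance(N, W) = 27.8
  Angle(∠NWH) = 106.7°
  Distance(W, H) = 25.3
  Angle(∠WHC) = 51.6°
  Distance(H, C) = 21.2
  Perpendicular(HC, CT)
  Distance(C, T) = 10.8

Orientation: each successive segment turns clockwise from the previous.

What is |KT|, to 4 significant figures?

4.939

∠WHC = 51.6° gives HC at 14.30° from the x-axis; with |HC| = 21.2, C = (-5.547, 14.48). HC is perpendicular to CT, so CT runs at -75.70°; with |CT| = 10.8, T = (-2.879, 4.013). Then |KT| = |T − K| = 4.939.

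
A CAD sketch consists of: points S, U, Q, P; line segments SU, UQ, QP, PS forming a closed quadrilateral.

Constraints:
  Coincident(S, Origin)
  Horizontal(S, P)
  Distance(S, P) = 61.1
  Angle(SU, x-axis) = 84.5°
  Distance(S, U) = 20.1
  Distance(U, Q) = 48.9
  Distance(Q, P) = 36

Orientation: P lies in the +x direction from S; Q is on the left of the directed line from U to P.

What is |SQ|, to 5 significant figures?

59.410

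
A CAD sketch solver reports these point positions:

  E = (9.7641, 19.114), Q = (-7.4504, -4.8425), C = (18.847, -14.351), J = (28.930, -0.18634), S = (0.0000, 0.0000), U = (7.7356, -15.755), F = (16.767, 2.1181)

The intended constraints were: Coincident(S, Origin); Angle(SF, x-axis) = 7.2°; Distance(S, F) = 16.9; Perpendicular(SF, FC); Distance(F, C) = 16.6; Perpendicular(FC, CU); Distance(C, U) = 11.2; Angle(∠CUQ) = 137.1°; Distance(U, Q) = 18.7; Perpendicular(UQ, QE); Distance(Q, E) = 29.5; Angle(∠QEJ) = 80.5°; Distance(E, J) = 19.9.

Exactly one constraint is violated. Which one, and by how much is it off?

Distance(E, J) = 19.9 — off by 7.30.

S = (0.00, 0.00) ✓; SF at 7.200° ✓; |SF| = 16.90 ✓; ∠(SF, FC) = 90.00° ✓; |FC| = 16.60 ✓; ∠(FC, CU) = 90.00° ✓; |CU| = 11.20 ✓; ∠CUQ = 137.1° ✓; |UQ| = 18.70 ✓; ∠(UQ, QE) = 90.00° ✓; |QE| = 29.50 ✓; ∠QEJ = 80.50° ✓; |EJ| = 27.20 ✗.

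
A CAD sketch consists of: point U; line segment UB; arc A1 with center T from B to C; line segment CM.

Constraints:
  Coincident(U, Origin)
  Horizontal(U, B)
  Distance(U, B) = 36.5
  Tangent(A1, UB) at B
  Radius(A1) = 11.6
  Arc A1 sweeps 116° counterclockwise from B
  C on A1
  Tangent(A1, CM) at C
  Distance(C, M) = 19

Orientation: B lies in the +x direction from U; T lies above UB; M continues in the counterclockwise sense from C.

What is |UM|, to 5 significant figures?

51.280

U is at the origin; UB is horizontal with |UB| = 36.5 and B on the +x side, so B = (36.500, 0.0000). Since A1 is tangent to UB there, TB ⟂ UB, so T = B + (0, 11.6) = (36.500, 11.600). On A1, B sits at bearing -90° from T; a 116° counterclockwise sweep puts C at bearing 26°, so C = T + 11.6·(cos 26°, sin 26°) = (46.926, 16.685). The tangent condition forces TC to be normal to CM, so CM runs along (−sin 26°, cos 26°); with |CM| = 19.0, M = (38.597, 33.762). Then |UM| = |M − U| = 51.280.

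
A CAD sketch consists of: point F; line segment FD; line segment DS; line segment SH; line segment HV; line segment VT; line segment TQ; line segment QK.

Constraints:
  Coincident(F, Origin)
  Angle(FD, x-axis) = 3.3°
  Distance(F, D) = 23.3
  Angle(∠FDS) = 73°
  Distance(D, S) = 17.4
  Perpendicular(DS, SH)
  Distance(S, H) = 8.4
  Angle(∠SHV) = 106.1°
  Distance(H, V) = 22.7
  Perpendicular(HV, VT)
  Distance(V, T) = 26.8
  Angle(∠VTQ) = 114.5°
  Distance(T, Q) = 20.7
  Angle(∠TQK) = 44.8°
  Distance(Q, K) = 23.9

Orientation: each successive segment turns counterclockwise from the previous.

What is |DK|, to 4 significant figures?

2.080

F is at the origin; FD runs at 3.3° with length 23.3, so D = (23.26, 1.341). ∠FDS = 73.0° gives DS at 110.3° from the x-axis; with |DS| = 17.4, S = (17.22, 17.66). DS is perpendicular to SH, so SH runs at -159.7°; with |SH| = 8.4, H = (9.346, 14.75). ∠SHV = 106.1° gives HV at -85.80° from the x-axis; with |HV| = 22.7, V = (11.01, -7.893). HV ⟂ VT, so VT runs at 4.200°; with |VT| = 26.8, T = (37.74, -5.930). ∠VTQ = 114.5° gives TQ at 69.70° from the x-axis; with |TQ| = 20.7, Q = (44.92, 13.48). ∠TQK = 44.8° gives QK at -155.1° from the x-axis; with |QK| = 23.9, K = (23.24, 3.422). Then |DK| = |K − D| = 2.080.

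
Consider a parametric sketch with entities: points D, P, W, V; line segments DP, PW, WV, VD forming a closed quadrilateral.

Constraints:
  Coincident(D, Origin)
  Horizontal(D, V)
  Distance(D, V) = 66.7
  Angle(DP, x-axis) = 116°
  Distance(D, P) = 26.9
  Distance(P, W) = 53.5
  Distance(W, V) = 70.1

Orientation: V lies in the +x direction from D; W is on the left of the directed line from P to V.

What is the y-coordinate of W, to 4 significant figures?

58.99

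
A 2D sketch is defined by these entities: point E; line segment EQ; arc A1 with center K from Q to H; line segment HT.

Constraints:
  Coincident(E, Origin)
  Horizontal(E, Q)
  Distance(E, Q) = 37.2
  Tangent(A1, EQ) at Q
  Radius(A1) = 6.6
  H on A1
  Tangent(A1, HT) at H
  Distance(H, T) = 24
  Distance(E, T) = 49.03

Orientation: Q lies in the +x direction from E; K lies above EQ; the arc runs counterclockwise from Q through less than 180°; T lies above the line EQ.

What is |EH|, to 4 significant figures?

44.36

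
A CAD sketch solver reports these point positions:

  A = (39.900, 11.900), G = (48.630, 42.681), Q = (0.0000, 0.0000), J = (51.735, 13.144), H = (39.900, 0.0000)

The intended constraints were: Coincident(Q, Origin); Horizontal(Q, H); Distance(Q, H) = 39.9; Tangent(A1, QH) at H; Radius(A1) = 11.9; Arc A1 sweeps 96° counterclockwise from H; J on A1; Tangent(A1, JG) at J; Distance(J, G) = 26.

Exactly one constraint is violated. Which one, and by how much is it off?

Distance(J, G) = 26 — off by 3.70.

Q = (0.00, 0.00) ✓; Q.y = 0.00, H.y = 0.00 ✓; |QH| = 39.90 ✓; ∠(AH, HQ) = 90.00° ✓; |AH| = 11.90 ✓; bearing(A→J) − bearing(A→H) = 96.00° ✓; |AJ| = 11.90 ✓; ∠(AJ, JG) = 90.00° ✓; |JG| = 29.70 ✗.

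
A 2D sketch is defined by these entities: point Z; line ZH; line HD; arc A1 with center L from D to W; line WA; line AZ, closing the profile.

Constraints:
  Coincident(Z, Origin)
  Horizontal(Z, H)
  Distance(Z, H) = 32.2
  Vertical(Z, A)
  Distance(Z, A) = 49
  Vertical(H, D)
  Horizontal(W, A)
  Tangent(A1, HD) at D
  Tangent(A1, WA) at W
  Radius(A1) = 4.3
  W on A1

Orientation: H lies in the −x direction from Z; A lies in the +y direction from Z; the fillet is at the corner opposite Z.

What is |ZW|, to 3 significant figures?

56.4

The virtual corner opposite Z is at (-32.2, 49.0). Since A1 is tangent to HD there, LD ⟂ HD and tangency of A1 to WA means the radius LW is perpendicular to WA, with radius 4.3, so the center L sits 4.3 in from both sides at L = (-27.9, 44.7). That places the tangent points at D = (-32.2, 44.7) on HD and W = (-27.9, 49.0) on WA. Then |ZW| = |W − Z| = 56.4.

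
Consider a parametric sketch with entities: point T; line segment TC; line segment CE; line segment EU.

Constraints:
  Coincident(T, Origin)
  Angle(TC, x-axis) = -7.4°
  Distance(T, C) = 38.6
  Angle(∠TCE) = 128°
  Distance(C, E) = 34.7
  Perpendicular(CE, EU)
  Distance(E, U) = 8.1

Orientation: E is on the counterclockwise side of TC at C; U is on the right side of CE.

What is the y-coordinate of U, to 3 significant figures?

13.6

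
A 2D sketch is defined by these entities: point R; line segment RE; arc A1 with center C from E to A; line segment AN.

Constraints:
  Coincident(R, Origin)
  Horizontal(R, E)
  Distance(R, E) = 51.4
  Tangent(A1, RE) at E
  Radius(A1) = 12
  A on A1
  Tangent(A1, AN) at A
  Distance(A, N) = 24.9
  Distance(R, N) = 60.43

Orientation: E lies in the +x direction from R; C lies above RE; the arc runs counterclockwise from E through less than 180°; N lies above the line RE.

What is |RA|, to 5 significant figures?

63.950

R is at the origin; RE is horizontal with |RE| = 51.4 and E on the +x side, so E = (51.400, 0.0000). Since A1 is tangent to RE there, CE ⟂ RE, so C = E + (0, 12) = (51.400, 12.000). Since CA ⟂ AN (tangency), |CN| = √(12.0² + 24.9²) = 27.641 regardless of where A sits on A1. So N lies on both circle(R, 60.43) and circle(C, 27.641); the above-RE intersection is N = (46.059, 39.120). A is the foot of the tangent from N: A = (61.000, 19.200).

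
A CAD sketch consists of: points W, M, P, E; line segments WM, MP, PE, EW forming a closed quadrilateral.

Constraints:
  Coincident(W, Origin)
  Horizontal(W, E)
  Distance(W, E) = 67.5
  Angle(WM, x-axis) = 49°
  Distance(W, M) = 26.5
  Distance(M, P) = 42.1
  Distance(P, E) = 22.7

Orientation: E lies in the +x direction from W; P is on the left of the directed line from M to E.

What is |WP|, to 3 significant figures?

63.1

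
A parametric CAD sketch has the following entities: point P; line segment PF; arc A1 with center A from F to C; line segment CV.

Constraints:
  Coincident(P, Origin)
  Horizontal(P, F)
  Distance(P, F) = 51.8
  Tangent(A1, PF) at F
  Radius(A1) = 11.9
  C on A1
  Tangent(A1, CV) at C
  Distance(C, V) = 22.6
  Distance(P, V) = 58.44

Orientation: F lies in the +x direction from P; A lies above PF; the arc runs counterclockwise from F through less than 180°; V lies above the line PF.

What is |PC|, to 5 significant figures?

63.812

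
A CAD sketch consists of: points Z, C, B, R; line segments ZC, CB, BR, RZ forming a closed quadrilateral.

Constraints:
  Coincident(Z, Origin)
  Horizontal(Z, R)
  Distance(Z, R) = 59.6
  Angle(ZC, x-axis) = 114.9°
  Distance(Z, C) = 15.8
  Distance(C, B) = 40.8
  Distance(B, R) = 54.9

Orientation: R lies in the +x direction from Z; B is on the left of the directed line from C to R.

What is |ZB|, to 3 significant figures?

47.9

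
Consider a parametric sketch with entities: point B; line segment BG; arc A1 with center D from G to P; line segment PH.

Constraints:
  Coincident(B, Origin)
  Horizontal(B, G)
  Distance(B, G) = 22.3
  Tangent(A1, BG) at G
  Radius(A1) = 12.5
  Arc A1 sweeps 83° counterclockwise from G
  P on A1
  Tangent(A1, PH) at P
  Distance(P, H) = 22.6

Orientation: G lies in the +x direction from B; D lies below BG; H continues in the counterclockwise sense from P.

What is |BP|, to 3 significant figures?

14.8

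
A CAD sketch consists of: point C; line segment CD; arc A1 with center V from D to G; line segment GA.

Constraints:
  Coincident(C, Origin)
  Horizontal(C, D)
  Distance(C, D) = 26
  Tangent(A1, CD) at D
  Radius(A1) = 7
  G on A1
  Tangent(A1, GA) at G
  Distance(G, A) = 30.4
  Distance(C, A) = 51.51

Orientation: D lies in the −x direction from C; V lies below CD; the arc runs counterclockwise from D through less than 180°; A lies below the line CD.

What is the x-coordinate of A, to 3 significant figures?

-36.5

C is at the origin; C and D share the same y with |CD| = 26.0 and D on the −x side, so D = (-26.0, 0.00). The tangent condition forces VD to be normal to CD, so V = D + (0, -7) = (-26.0, -7.00). Since VG ⟂ GA (tangency), |VA| = √(7.0² + 30.4²) = 31.2 regardless of where G sits on A1. So A lies on both circle(C, 51.51) and circle(V, 31.2); the below-CD intersection is A = (-36.5, -36.4). G is the foot of the tangent from A: G = (-33.0, -6.19).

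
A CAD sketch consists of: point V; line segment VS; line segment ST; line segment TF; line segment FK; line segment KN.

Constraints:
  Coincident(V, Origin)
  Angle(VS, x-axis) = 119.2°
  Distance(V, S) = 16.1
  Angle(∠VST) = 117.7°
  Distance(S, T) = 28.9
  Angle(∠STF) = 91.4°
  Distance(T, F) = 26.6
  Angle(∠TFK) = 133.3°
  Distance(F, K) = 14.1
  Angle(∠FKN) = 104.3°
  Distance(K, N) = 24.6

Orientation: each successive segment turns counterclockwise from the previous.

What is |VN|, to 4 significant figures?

11.27

V is at the origin; VS runs at 119.2° with length 16.1, so S = (-7.855, 14.05). ∠VST = 117.7° gives ST at -178.5° from the x-axis; with |ST| = 28.9, T = (-36.74, 13.30). ∠STF = 91.4° gives TF at -89.90° from the x-axis; with |TF| = 26.6, F = (-36.70, -13.30). ∠TFK = 133.3° gives FK at -43.20° from the x-axis; with |FK| = 14.1, K = (-26.42, -22.95). ∠FKN = 104.3° gives KN at 32.50° from the x-axis; with |KN| = 24.6, N = (-5.672, -9.737). Then |VN| = |N − V| = 11.27.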